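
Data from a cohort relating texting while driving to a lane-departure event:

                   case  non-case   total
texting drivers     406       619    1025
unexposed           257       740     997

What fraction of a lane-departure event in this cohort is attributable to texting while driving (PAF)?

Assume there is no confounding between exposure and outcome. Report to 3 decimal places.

PAF ≈ 0.214

p₁ = P(outcome | exposed) = 406/1025 = 0.3961
p₀ = P(outcome | unexposed) = 257/997 = 0.25777
Exposure prevalence π = 1025/2022 = 0.50692; overall risk P(Y=1) = 0.32789.
Under exogeneity, PAF = [P(Y=1) − p₀]/P(Y=1).
PAF = (0.32789 − 0.25777) / 0.32789 ≈ 0.2138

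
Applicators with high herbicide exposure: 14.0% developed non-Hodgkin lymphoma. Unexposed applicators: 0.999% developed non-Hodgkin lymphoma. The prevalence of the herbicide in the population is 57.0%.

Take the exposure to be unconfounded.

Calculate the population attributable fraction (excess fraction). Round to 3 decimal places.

p₁ = 0.14, p₀ = 0.00999.
Overall risk P(Y=1) = π·p₁ + (1−π)·p₀ = 0.57×0.14 + 0.43×0.00999 = 0.084096.
Under exogeneity, PAF = [P(Y=1) − p₀] / P(Y=1).
PAF = (0.084096 − 0.00999) / 0.084096 ≈ 0.8812

PAF ≈ 0.881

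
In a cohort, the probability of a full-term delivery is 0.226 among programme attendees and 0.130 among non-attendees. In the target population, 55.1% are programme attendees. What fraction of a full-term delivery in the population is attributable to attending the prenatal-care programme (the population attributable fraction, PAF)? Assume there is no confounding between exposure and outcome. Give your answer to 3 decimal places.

Let p₁ = 0.226, p₀ = 0.13.
Overall risk P(Y=1) = π·p₁ + (1−π)·p₀ = 0.551×0.226 + 0.449×0.13 = 0.1829.
Under exogeneity, PAF = [P(Y=1) − p₀] / P(Y=1).
PAF = (0.1829 − 0.13) / 0.1829 ≈ 0.2892

PAF ≈ 0.289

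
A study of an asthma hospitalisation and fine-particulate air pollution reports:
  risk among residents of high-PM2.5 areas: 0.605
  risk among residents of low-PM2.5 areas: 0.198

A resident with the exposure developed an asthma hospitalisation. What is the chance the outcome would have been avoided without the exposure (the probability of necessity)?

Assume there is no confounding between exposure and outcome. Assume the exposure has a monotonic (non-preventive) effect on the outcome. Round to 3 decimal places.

PN ≈ 0.673

Let p₁ = 0.605, p₀ = 0.198.
Under exogeneity and monotonicity, PN = (p₁ − p₀) / p₁.
PN = (0.605 − 0.198) / 0.605 = 0.407 / 0.605 ≈ 0.6727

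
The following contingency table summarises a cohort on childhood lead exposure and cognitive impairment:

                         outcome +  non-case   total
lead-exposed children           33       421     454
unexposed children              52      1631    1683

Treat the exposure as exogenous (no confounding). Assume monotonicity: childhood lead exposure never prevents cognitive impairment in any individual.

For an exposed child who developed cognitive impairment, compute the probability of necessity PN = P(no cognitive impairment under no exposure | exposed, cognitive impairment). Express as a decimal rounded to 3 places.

p₁ = P(outcome | exposed) = 33/454 = 0.072687
p₀ = P(outcome | unexposed) = 52/1683 = 0.030897
Under exogeneity and monotonicity, PN = (p₁ − p₀)/p₁.
PN = (0.072687 − 0.030897) / 0.072687 ≈ 0.5749

PN ≈ 0.575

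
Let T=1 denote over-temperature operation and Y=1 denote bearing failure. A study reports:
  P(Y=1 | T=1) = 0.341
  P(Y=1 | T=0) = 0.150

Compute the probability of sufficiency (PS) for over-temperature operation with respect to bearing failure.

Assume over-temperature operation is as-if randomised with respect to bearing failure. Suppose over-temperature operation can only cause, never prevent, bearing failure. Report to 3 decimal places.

Let p₁ = 0.341, p₀ = 0.15.
Under exogeneity and monotonicity, PS = (p₁ − p₀) / (1 − p₀).
PS = (0.341 − 0.15) / (1 − 0.15) = 0.191 / 0.85 ≈ 0.2247

PS ≈ 0.225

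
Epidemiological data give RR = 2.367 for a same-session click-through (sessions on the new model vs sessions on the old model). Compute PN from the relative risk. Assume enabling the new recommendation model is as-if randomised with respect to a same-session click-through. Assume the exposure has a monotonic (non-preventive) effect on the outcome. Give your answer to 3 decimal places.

Under exogeneity and monotonicity, PN = (RR − 1) / RR = 1 − 1/RR.
PN = (2.367 − 1) / 2.367 = 1.367 / 2.367 ≈ 0.5775

PN ≈ 0.578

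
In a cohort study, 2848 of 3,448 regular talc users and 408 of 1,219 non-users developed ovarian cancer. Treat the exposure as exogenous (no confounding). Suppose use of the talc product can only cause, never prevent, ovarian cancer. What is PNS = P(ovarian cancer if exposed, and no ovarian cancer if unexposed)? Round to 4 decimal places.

p₁ = P(outcome | exposed) = 2848/3448 = 0.82599
p₀ = P(outcome | unexposed) = 408/1219 = 0.3347
Under exogeneity and monotonicity, PNS = p₁ − p₀.
PNS = 0.82599 − 0.3347 = 0.49129

PNS ≈ 0.4913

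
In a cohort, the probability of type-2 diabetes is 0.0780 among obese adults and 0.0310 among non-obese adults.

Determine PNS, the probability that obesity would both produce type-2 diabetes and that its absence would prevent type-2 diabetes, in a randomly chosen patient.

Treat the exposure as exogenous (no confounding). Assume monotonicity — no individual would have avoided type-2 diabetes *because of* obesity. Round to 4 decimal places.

PNS ≈ 0.0470

Let p₁ = 0.078, p₀ = 0.031.
Under exogeneity and monotonicity, PNS = p₁ − p₀.
PNS = 0.078 − 0.031 = 0.047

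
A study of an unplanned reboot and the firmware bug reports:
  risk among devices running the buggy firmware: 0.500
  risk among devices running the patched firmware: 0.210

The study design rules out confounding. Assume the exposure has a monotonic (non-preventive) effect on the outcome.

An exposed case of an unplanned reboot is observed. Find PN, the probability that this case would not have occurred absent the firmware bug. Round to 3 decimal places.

Let p₁ = 0.5, p₀ = 0.21.
Under exogeneity and monotonicity, PN = (p₁ − p₀) / p₁.
PN = (0.5 − 0.21) / 0.5 = 0.29 / 0.5 ≈ 0.5800

PN ≈ 0.580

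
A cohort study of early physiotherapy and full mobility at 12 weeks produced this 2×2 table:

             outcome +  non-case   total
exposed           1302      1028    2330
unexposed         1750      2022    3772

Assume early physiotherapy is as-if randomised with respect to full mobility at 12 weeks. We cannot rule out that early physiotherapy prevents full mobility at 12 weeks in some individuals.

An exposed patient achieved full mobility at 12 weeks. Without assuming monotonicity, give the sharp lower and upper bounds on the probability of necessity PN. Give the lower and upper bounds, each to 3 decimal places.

0.170 ≤ PN ≤ 0.959

p₁ = P(outcome | exposed) = 1302/2330 = 0.5588
p₀ = P(outcome | unexposed) = 1750/3772 = 0.46394
Under exogeneity alone the bounds on PN are max{0,(p₁−p₀)/p₁} ≤ PN ≤ min{1,(1−p₀)/p₁}.
  lower = (p₁ − p₀)/p₁ = 0.094853 / 0.5588 ≈ 0.1697
  upper = min{1, (1 − p₀)/p₁} = 0.53606 / 0.5588 ≈ 0.9593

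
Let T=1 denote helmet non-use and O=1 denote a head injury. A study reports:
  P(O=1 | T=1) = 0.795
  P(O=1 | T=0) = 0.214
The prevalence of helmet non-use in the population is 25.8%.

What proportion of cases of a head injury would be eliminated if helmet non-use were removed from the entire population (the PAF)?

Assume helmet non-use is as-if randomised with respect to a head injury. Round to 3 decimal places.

Let p₁ = 0.795, p₀ = 0.214.
Overall risk P(Y=1) = π·p₁ + (1−π)·p₀ = 0.258×0.795 + 0.742×0.214 = 0.3639.
Under exogeneity, PAF = [P(Y=1) − p₀] / P(Y=1).
PAF = (0.3639 − 0.214) / 0.3639 ≈ 0.4119

PAF ≈ 0.412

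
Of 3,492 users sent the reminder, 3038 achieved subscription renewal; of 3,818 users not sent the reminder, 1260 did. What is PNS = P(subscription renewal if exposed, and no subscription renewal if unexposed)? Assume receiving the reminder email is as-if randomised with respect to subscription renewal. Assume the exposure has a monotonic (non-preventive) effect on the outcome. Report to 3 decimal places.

PNS ≈ 0.540

p₁ = P(outcome | exposed) = 3038/3492 = 0.86999
p₀ = P(outcome | unexposed) = 1260/3818 = 0.33002
Under exogeneity and monotonicity, PNS = p₁ − p₀.
PNS = 0.86999 − 0.33002 = 0.53997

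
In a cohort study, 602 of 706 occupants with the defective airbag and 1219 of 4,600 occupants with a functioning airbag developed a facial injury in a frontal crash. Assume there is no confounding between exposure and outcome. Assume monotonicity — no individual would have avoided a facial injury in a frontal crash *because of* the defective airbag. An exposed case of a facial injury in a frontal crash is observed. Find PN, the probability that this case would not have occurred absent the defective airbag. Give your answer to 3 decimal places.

p₁ = P(outcome | exposed) = 602/706 = 0.85269
p₀ = P(outcome | unexposed) = 1219/4600 = 0.265
Under exogeneity and monotonicity, PN = (p₁ − p₀) / p₁.
PN = (0.85269 − 0.265) / 0.85269 = 0.58769 / 0.85269 ≈ 0.6892

PN ≈ 0.689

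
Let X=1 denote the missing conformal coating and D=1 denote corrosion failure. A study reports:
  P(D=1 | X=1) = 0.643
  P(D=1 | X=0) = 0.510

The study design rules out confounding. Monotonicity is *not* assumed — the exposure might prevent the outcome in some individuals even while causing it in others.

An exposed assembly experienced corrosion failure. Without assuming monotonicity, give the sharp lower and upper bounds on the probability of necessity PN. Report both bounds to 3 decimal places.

Let p₁ = 0.643, p₀ = 0.51.
Under exogeneity alone the bounds on PN are max{0,(p₁−p₀)/p₁} ≤ PN ≤ min{1,(1−p₀)/p₁}.
  lower = (p₁ − p₀)/p₁ = 0.133 / 0.643 ≈ 0.2068
  upper = min{1, (1 − p₀)/p₁} = 0.49 / 0.643 ≈ 0.7621

0.207 ≤ PN ≤ 0.762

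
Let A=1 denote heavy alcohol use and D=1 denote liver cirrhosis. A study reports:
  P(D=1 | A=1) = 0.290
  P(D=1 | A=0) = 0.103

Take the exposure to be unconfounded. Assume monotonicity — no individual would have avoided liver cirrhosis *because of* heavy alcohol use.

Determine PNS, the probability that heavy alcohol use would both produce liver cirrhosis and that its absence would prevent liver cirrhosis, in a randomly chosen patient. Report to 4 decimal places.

Let p₁ = 0.29, p₀ = 0.103.
Under exogeneity and monotonicity, PNS = p₁ − p₀.
PNS = 0.29 − 0.103 = 0.187

PNS ≈ 0.1870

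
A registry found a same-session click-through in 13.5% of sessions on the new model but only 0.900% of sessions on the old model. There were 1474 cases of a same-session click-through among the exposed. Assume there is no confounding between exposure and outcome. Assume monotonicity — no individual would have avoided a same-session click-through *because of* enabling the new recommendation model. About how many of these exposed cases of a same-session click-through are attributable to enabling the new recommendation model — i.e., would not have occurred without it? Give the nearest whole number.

about 1376 cases

p₁ = 0.135, p₀ = 0.009.
PN = (p₁ − p₀)/p₁ = (0.135 − 0.009) / 0.135 ≈ 0.93333.
Attributable cases ≈ PN × (exposed cases) = 0.93333 × 1474 ≈ 1375.73.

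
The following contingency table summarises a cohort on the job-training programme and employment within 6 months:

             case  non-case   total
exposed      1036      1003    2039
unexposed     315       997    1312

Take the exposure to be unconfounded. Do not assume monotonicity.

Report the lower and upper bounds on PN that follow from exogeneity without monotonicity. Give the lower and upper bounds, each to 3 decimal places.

0.527 ≤ PN ≤ 1.000

p₁ = P(outcome | exposed) = 1036/2039 = 0.50809
p₀ = P(outcome | unexposed) = 315/1312 = 0.24009
Under exogeneity alone the bounds on PN are max{0,(p₁−p₀)/p₁} ≤ PN ≤ min{1,(1−p₀)/p₁}.
  lower = (p₁ − p₀)/p₁ = 0.268 / 0.50809 ≈ 0.5275
  upper = min{1, (1 − p₀)/p₁} = 0.75991 / 0.50809 ≈ 1.4956 → capped at 1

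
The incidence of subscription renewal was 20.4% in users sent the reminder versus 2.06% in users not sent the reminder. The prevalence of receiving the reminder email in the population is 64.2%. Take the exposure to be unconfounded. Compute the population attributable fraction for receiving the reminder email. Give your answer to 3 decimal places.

PAF ≈ 0.851

p₁ = 0.204, p₀ = 0.0206.
Overall risk P(Y=1) = π·p₁ + (1−π)·p₀ = 0.642×0.204 + 0.358×0.0206 = 0.13834.
Under exogeneity, PAF = [P(Y=1) − p₀] / P(Y=1).
PAF = (0.13834 − 0.0206) / 0.13834 ≈ 0.8511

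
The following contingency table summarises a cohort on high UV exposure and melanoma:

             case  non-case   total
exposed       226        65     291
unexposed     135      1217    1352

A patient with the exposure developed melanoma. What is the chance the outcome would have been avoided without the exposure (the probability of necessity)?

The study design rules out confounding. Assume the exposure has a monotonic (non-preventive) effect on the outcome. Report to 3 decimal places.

p₁ = P(outcome | exposed) = 226/291 = 0.77663
p₀ = P(outcome | unexposed) = 135/1352 = 0.099852
Under exogeneity and monotonicity, PN = (p₁ − p₀)/p₁.
PN = (0.77663 − 0.099852) / 0.77663 ≈ 0.8714

PN ≈ 0.871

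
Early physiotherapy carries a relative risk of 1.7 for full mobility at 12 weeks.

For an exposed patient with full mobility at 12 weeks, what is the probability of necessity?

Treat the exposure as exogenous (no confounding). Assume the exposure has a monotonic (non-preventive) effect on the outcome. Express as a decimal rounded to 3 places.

Under exogeneity and monotonicity, PN = (RR − 1) / RR = 1 − 1/RR.
PN = (1.7 − 1) / 1.7 = 0.7 / 1.7 ≈ 0.4118

PN ≈ 0.412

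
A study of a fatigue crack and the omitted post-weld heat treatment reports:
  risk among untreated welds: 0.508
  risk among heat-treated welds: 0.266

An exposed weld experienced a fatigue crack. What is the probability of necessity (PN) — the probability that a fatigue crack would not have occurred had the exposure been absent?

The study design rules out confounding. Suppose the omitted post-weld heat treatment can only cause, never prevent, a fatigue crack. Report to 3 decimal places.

Let p₁ = 0.508, p₀ = 0.266.
Under exogeneity and monotonicity, PN = (p₁ − p₀) / p₁.
PN = (0.508 − 0.266) / 0.508 = 0.242 / 0.508 ≈ 0.4764

PN ≈ 0.476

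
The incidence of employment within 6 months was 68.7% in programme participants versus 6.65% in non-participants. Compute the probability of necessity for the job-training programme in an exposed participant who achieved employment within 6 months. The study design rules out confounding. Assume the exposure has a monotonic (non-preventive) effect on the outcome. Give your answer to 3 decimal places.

p₁ = 0.687, p₀ = 0.0665.
Under exogeneity and monotonicity, PN = (p₁ − p₀) / p₁.
PN = (0.687 − 0.0665) / 0.687 = 0.6205 / 0.687 ≈ 0.9032

PN ≈ 0.903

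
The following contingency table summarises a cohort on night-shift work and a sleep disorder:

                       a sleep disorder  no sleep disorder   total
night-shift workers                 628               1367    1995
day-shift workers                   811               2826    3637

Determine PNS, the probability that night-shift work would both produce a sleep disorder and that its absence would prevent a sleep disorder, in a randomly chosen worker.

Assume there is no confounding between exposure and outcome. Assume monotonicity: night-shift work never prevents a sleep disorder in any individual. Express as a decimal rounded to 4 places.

PNS ≈ 0.0918

p₁ = P(outcome | exposed) = 628/1995 = 0.31479
p₀ = P(outcome | unexposed) = 811/3637 = 0.22299
Under exogeneity and monotonicity, PNS = p₁ − p₀.
PNS = 0.31479 − 0.22299 = 0.091801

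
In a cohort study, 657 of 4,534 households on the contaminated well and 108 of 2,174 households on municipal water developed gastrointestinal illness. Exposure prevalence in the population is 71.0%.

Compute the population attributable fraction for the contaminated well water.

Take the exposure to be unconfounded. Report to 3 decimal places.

PAF ≈ 0.576

p₁ = P(outcome | exposed) = 657/4534 = 0.14491
p₀ = P(outcome | unexposed) = 108/2174 = 0.049678
Overall risk P(Y=1) = π·p₁ + (1−π)·p₀ = 0.71×0.14491 + 0.29×0.049678 = 0.11729.
Under exogeneity, PAF = [P(Y=1) − p₀] / P(Y=1).
PAF = (0.11729 − 0.049678) / 0.11729 ≈ 0.5764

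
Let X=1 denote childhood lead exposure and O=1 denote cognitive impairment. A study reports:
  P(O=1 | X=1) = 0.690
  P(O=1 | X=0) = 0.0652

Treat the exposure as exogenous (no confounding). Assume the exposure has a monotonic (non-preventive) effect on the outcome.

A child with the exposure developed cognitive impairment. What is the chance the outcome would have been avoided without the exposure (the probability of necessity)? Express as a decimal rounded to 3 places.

Let p₁ = 0.69, p₀ = 0.0652.
Under exogeneity and monotonicity, PN = (p₁ − p₀) / p₁.
PN = (0.69 − 0.0652) / 0.69 = 0.6248 / 0.69 ≈ 0.9055

PN ≈ 0.906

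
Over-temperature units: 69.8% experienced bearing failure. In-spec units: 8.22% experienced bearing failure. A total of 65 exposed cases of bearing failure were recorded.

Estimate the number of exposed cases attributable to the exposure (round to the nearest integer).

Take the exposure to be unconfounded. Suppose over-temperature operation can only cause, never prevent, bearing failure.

p₁ = 0.698, p₀ = 0.0822.
PN = (p₁ − p₀)/p₁ = (0.698 − 0.0822) / 0.698 ≈ 0.88223.
Attributable cases ≈ PN × (exposed cases) = 0.88223 × 65 ≈ 57.35.

about 57 cases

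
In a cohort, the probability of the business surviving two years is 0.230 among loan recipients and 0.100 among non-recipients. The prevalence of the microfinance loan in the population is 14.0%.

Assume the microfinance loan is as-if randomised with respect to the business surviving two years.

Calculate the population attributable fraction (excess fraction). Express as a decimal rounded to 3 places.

Let p₁ = 0.23, p₀ = 0.1.
Overall risk P(Y=1) = π·p₁ + (1−π)·p₀ = 0.14×0.23 + 0.86×0.1 = 0.1182.
Under exogeneity, PAF = [P(Y=1) − p₀] / P(Y=1).
PAF = (0.1182 − 0.1) / 0.1182 ≈ 0.1540

PAF ≈ 0.154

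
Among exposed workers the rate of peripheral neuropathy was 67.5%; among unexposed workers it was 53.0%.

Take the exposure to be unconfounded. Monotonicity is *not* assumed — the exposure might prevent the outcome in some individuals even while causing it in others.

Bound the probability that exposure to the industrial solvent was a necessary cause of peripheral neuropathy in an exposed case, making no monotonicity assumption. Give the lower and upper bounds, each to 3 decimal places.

p₁ = 0.675, p₀ = 0.53.
Under exogeneity alone the bounds on PN are max{0,(p₁−p₀)/p₁} ≤ PN ≤ min{1,(1−p₀)/p₁}.
  lower = (p₁ − p₀)/p₁ = 0.145 / 0.675 ≈ 0.2148
  upper = min{1, (1 − p₀)/p₁} = 0.47 / 0.675 ≈ 0.6963

0.215 ≤ PN ≤ 0.696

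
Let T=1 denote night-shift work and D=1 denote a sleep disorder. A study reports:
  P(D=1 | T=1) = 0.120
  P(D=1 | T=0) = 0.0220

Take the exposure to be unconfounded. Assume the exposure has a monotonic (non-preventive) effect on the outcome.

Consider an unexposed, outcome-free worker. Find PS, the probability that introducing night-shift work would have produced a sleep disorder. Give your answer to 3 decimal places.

PS ≈ 0.100

Let p₁ = 0.12, p₀ = 0.022.
Under exogeneity and monotonicity, PS = (p₁ − p₀) / (1 − p₀).
PS = (0.12 − 0.022) / (1 − 0.022) = 0.098 / 0.978 ≈ 0.1002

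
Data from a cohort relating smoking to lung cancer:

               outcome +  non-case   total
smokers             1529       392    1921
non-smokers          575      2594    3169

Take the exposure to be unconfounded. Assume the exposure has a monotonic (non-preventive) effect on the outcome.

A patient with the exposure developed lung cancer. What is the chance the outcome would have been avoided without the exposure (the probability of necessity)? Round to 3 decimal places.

p₁ = P(outcome | exposed) = 1529/1921 = 0.79594
p₀ = P(outcome | unexposed) = 575/3169 = 0.18145
Under exogeneity and monotonicity, PN = (p₁ − p₀) / p₁.
PN = (0.79594 − 0.18145) / 0.79594 = 0.61449 / 0.79594 ≈ 0.7720

PN ≈ 0.772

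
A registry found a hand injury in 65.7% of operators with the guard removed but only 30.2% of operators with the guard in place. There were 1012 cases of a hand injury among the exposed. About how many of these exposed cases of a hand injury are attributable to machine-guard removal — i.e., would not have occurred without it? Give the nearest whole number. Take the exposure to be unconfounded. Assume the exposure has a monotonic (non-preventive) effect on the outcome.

p₁ = 0.657, p₀ = 0.302.
PN = (p₁ − p₀)/p₁ = (0.657 − 0.302) / 0.657 ≈ 0.54033.
Attributable cases ≈ PN × (exposed cases) = 0.54033 × 1012 ≈ 546.82.

about 547 cases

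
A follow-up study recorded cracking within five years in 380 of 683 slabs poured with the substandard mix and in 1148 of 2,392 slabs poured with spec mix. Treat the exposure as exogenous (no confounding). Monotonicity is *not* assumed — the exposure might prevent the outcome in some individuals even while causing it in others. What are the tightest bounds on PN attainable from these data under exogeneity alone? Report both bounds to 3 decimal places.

0.137 ≤ PN ≤ 0.935

p₁ = P(outcome | exposed) = 380/683 = 0.55637
p₀ = P(outcome | unexposed) = 1148/2392 = 0.47993
Under exogeneity alone the bounds on PN are max{0,(p₁−p₀)/p₁} ≤ PN ≤ min{1,(1−p₀)/p₁}.
  lower = (p₁ − p₀)/p₁ = 0.076436 / 0.55637 ≈ 0.1374
  upper = min{1, (1 − p₀)/p₁} = 0.52007 / 0.55637 ≈ 0.9348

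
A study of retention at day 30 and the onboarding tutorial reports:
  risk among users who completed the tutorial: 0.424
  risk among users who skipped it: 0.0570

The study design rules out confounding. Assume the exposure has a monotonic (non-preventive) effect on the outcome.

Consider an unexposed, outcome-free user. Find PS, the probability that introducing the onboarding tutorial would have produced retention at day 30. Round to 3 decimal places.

PS ≈ 0.389

Let p₁ = 0.424, p₀ = 0.057.
Under exogeneity and monotonicity, PS = (p₁ − p₀) / (1 − p₀).
PS = (0.424 − 0.057) / (1 − 0.057) = 0.367 / 0.943 ≈ 0.3892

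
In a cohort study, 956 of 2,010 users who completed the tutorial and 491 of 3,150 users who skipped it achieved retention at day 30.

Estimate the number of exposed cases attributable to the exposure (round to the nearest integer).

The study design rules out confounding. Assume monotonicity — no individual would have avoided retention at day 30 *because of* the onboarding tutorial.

about 643 cases

p₁ = P(outcome | exposed) = 956/2010 = 0.47562
p₀ = P(outcome | unexposed) = 491/3150 = 0.15587
PN = (p₁ − p₀)/p₁ = (0.47562 − 0.15587) / 0.47562 ≈ 0.67228.
Attributable cases ≈ PN × (exposed cases) = 0.67228 × 956 ≈ 642.70.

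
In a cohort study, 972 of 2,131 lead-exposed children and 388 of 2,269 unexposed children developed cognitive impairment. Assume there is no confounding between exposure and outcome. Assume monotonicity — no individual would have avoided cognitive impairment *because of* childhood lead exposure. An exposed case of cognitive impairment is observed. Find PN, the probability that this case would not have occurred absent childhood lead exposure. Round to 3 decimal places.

PN ≈ 0.625

p₁ = P(outcome | exposed) = 972/2131 = 0.45612
p₀ = P(outcome | unexposed) = 388/2269 = 0.171
Under exogeneity and monotonicity, PN = (p₁ − p₀) / p₁.
PN = (0.45612 − 0.171) / 0.45612 = 0.28512 / 0.45612 ≈ 0.6251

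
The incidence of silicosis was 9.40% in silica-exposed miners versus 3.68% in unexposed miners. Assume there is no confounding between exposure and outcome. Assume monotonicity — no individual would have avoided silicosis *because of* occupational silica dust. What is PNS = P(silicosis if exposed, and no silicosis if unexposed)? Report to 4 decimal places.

p₁ = 0.094, p₀ = 0.0368.
Under exogeneity and monotonicity, PNS = p₁ − p₀.
PNS = 0.094 − 0.0368 = 0.0572

PNS ≈ 0.0572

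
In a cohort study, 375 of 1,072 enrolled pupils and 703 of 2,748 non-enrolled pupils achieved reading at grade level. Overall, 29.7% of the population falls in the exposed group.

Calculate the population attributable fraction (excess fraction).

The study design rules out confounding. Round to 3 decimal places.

p₁ = P(outcome | exposed) = 375/1072 = 0.34981
p₀ = P(outcome | unexposed) = 703/2748 = 0.25582
Overall risk P(Y=1) = π·p₁ + (1−π)·p₀ = 0.297×0.34981 + 0.703×0.25582 = 0.28374.
Under exogeneity, PAF = [P(Y=1) − p₀] / P(Y=1).
PAF = (0.28374 − 0.25582) / 0.28374 ≈ 0.0984

PAF ≈ 0.098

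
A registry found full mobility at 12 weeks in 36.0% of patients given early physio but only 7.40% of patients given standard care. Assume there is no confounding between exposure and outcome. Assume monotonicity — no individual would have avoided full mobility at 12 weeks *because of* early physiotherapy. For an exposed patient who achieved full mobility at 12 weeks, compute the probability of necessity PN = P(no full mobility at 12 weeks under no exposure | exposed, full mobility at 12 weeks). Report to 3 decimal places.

PN ≈ 0.794

p₁ = 0.36, p₀ = 0.074.
Under exogeneity and monotonicity, PN = (p₁ − p₀) / p₁.
PN = (0.36 − 0.074) / 0.36 = 0.286 / 0.36 ≈ 0.7944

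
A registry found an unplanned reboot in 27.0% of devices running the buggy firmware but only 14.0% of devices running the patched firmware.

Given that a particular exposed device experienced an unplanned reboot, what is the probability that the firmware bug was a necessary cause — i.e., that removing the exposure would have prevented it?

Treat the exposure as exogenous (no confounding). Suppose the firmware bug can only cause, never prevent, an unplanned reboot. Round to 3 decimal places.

p₁ = 0.27, p₀ = 0.14.
Under exogeneity and monotonicity, PN = (p₁ − p₀) / p₁.
PN = (0.27 − 0.14) / 0.27 = 0.13 / 0.27 ≈ 0.4815

PN ≈ 0.481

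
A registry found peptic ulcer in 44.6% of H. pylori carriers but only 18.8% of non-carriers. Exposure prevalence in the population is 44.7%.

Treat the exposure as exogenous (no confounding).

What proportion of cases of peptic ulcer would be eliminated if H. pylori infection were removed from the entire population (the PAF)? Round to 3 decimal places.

PAF ≈ 0.380

p₁ = 0.446, p₀ = 0.188.
Overall risk P(Y=1) = π·p₁ + (1−π)·p₀ = 0.447×0.446 + 0.553×0.188 = 0.30333.
Under exogeneity, PAF = [P(Y=1) − p₀] / P(Y=1).
PAF = (0.30333 − 0.188) / 0.30333 ≈ 0.3802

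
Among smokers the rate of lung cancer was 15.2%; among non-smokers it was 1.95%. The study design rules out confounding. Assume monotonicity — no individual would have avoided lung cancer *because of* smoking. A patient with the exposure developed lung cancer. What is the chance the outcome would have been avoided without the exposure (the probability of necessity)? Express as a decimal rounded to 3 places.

PN ≈ 0.872

p₁ = 0.152, p₀ = 0.0195.
Under exogeneity and monotonicity, PN = (p₁ − p₀) / p₁.
PN = (0.152 − 0.0195) / 0.152 = 0.1325 / 0.152 ≈ 0.8717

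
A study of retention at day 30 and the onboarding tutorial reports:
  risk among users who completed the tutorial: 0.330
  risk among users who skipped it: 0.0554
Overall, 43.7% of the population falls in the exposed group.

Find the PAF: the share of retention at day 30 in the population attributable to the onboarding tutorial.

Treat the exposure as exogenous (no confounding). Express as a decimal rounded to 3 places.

PAF ≈ 0.684

Let p₁ = 0.33, p₀ = 0.0554.
Overall risk P(Y=1) = π·p₁ + (1−π)·p₀ = 0.437×0.33 + 0.563×0.0554 = 0.1754.
Under exogeneity, PAF = [P(Y=1) − p₀] / P(Y=1).
PAF = (0.1754 − 0.0554) / 0.1754 ≈ 0.6842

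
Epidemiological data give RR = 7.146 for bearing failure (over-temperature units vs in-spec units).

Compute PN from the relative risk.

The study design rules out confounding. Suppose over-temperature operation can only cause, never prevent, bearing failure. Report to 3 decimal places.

Under exogeneity and monotonicity, PN = (RR − 1) / RR = 1 − 1/RR.
PN = (7.146 − 1) / 7.146 = 6.146 / 7.146 ≈ 0.8601

PN ≈ 0.860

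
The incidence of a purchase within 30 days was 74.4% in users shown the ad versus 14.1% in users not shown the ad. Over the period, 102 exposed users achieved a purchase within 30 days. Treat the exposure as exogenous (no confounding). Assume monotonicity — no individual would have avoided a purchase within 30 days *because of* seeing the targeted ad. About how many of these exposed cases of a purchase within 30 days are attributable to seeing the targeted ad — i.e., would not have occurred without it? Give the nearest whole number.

p₁ = 0.744, p₀ = 0.141.
PN = (p₁ − p₀)/p₁ = (0.744 − 0.141) / 0.744 ≈ 0.81048.
Attributable cases ≈ PN × (exposed cases) = 0.81048 × 102 ≈ 82.67.

about 83 cases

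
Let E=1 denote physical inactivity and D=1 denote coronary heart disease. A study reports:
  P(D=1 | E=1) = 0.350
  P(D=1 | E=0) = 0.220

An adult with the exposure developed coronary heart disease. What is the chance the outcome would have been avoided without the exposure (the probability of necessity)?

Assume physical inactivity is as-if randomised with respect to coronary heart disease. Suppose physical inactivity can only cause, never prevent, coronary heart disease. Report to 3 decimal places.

Let p₁ = 0.35, p₀ = 0.22.
Under exogeneity and monotonicity, PN = (p₁ − p₀) / p₁.
PN = (0.35 − 0.22) / 0.35 = 0.13 / 0.35 ≈ 0.3714

PN ≈ 0.371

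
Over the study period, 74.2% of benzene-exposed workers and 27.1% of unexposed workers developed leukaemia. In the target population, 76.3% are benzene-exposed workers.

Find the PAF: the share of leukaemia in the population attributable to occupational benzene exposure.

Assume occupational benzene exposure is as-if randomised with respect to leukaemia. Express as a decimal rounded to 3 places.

PAF ≈ 0.570

p₁ = 0.742, p₀ = 0.271.
Overall risk P(Y=1) = π·p₁ + (1−π)·p₀ = 0.763×0.742 + 0.237×0.271 = 0.63037.
Under exogeneity, PAF = [P(Y=1) − p₀] / P(Y=1).
PAF = (0.63037 − 0.271) / 0.63037 ≈ 0.5701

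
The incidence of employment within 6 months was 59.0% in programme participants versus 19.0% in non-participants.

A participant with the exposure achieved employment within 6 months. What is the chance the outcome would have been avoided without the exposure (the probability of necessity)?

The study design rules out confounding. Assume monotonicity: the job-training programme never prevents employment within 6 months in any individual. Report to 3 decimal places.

PN ≈ 0.678

p₁ = 0.59, p₀ = 0.19.
Under exogeneity and monotonicity, PN = (p₁ − p₀) / p₁.
PN = (0.59 − 0.19) / 0.59 = 0.4 / 0.59 ≈ 0.6780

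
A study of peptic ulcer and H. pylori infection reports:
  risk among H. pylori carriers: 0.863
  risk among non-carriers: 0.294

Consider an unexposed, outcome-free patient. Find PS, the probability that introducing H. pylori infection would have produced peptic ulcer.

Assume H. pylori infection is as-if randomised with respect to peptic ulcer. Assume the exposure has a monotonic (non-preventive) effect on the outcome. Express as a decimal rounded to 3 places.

PS ≈ 0.806

Let p₁ = 0.863, p₀ = 0.294.
Under exogeneity and monotonicity, PS = (p₁ − p₀) / (1 − p₀).
PS = (0.863 − 0.294) / (1 − 0.294) = 0.569 / 0.706 ≈ 0.8059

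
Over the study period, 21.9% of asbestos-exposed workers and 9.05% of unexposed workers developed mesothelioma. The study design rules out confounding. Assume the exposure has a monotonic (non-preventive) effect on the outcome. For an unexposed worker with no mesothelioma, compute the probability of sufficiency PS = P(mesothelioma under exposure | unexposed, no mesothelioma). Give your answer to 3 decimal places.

PS ≈ 0.141

p₁ = 0.219, p₀ = 0.0905.
Under exogeneity and monotonicity, PS = (p₁ − p₀) / (1 − p₀).
PS = (0.219 − 0.0905) / (1 − 0.0905) = 0.1285 / 0.9095 ≈ 0.1413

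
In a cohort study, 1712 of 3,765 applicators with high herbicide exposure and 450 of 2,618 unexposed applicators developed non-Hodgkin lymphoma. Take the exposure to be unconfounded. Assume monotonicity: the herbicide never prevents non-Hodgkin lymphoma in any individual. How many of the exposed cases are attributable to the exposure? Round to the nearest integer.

about 1065 cases

p₁ = P(outcome | exposed) = 1712/3765 = 0.45471
p₀ = P(outcome | unexposed) = 450/2618 = 0.17189
PN = (p₁ − p₀)/p₁ = (0.45471 − 0.17189) / 0.45471 ≈ 0.62199.
Attributable cases ≈ PN × (exposed cases) = 0.62199 × 1712 ≈ 1064.85.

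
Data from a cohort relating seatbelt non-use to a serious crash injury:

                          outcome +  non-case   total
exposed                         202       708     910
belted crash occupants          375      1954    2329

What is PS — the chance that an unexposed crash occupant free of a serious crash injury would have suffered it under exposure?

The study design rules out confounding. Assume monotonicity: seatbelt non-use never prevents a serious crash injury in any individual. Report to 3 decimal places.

p₁ = P(outcome | exposed) = 202/910 = 0.22198
p₀ = P(outcome | unexposed) = 375/2329 = 0.16101
Under exogeneity and monotonicity, PS = (p₁ − p₀) / (1 − p₀).
PS = (0.22198 − 0.16101) / (1 − 0.16101) = 0.060965 / 0.83899 ≈ 0.0727

PS ≈ 0.073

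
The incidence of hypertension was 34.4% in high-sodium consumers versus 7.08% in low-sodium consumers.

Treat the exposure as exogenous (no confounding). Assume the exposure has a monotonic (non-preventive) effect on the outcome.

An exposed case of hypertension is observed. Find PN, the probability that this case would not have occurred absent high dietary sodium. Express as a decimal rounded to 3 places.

p₁ = 0.344, p₀ = 0.0708.
Under exogeneity and monotonicity, PN = (p₁ − p₀) / p₁.
PN = (0.344 − 0.0708) / 0.344 = 0.2732 / 0.344 ≈ 0.7942

PN ≈ 0.794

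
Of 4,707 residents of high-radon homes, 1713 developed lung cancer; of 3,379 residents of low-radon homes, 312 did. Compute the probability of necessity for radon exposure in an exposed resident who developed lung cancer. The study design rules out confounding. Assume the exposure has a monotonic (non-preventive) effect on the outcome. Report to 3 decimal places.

PN ≈ 0.746

p₁ = P(outcome | exposed) = 1713/4707 = 0.36393
p₀ = P(outcome | unexposed) = 312/3379 = 0.092335
Under exogeneity and monotonicity, PN = (p₁ − p₀) / p₁.
PN = (0.36393 − 0.092335) / 0.36393 = 0.27159 / 0.36393 ≈ 0.7463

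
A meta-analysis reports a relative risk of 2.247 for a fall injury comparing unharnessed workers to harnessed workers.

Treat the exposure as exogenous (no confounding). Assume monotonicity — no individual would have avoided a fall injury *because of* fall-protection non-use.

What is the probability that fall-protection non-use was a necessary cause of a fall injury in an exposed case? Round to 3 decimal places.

PN ≈ 0.555

Under exogeneity and monotonicity, PN = (RR − 1) / RR = 1 − 1/RR.
PN = (2.247 − 1) / 2.247 = 1.247 / 2.247 ≈ 0.5550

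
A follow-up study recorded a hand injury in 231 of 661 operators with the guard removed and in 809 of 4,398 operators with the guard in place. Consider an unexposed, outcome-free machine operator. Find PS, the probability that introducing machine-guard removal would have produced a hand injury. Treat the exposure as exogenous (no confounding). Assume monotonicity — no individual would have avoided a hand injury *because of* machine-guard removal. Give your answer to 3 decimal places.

PS ≈ 0.203

p₁ = P(outcome | exposed) = 231/661 = 0.34947
p₀ = P(outcome | unexposed) = 809/4398 = 0.18395
Under exogeneity and monotonicity, PS = (p₁ − p₀) / (1 − p₀).
PS = (0.34947 − 0.18395) / (1 − 0.18395) = 0.16552 / 0.81605 ≈ 0.2028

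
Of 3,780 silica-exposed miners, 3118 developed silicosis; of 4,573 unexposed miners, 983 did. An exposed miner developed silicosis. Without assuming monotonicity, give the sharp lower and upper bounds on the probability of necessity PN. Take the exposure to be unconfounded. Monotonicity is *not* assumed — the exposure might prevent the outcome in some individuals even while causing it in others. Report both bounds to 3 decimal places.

p₁ = P(outcome | exposed) = 3118/3780 = 0.82487
p₀ = P(outcome | unexposed) = 983/4573 = 0.21496
Under exogeneity alone the bounds on PN are max{0,(p₁−p₀)/p₁} ≤ PN ≤ min{1,(1−p₀)/p₁}.
  lower = (p₁ − p₀)/p₁ = 0.60991 / 0.82487 ≈ 0.7394
  upper = min{1, (1 − p₀)/p₁} = 0.78504 / 0.82487 ≈ 0.9517

0.739 ≤ PN ≤ 0.952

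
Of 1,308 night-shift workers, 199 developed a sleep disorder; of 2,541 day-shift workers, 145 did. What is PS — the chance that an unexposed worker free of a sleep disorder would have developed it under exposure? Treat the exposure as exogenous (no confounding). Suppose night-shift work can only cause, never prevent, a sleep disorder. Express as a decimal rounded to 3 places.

PS ≈ 0.101

p₁ = P(outcome | exposed) = 199/1308 = 0.15214
p₀ = P(outcome | unexposed) = 145/2541 = 0.057064
Under exogeneity and monotonicity, PS = (p₁ − p₀) / (1 − p₀).
PS = (0.15214 − 0.057064) / (1 − 0.057064) = 0.095077 / 0.94294 ≈ 0.1008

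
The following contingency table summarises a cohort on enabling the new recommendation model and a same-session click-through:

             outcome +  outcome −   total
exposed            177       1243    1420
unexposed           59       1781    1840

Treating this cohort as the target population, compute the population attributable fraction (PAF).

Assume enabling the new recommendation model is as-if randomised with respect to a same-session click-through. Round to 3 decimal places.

p₁ = P(outcome | exposed) = 177/1420 = 0.12465
p₀ = P(outcome | unexposed) = 59/1840 = 0.032065
Exposure prevalence π = 1420/3260 = 0.43558; overall risk P(Y=1) = 0.072393.
Under exogeneity, PAF = [P(Y=1) − p₀]/P(Y=1).
PAF = (0.072393 − 0.032065) / 0.072393 ≈ 0.5571

PAF ≈ 0.557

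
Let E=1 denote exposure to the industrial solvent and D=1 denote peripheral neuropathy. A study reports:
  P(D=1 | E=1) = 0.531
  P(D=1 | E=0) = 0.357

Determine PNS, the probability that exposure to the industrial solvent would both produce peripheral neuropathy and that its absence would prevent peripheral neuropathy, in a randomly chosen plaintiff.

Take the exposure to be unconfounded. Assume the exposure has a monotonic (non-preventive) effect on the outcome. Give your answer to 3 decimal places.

Let p₁ = 0.531, p₀ = 0.357.
Under exogeneity and monotonicity, PNS = p₁ − p₀.
PNS = 0.531 − 0.357 = 0.174

PNS ≈ 0.174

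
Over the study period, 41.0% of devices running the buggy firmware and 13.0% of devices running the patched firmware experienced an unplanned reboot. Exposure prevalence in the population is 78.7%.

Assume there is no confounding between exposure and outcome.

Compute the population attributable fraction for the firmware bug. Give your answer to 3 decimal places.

PAF ≈ 0.629

p₁ = 0.41, p₀ = 0.13.
Overall risk P(Y=1) = π·p₁ + (1−π)·p₀ = 0.787×0.41 + 0.213×0.13 = 0.35036.
Under exogeneity, PAF = [P(Y=1) − p₀] / P(Y=1).
PAF = (0.35036 − 0.13) / 0.35036 ≈ 0.6290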